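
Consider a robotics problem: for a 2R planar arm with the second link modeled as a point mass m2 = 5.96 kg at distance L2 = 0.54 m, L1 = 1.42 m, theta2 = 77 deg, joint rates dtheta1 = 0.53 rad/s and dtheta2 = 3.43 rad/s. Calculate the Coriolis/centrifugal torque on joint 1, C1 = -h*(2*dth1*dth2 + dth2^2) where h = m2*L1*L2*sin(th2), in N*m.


h = m2*L1*L2*sin(th2) = 5.96*1.42*0.54*sin(77 deg) = 4.452996
C1 = -h*(2*0.53*3.43 + 3.43^2) = -4.452996*15.4007 = -68.5793

-68.5793 N*m


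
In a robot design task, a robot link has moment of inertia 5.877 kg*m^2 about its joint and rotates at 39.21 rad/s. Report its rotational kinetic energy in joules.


KE = (1/2)*I*omega^2 = 0.5*5.877*39.21^2 = 4517.7207

4517.7207 J


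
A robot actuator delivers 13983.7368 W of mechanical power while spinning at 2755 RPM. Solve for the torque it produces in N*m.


omega = 2755 * 2*pi/60 = 288.502925 rad/s
tau = P / omega = 13983.7368 / 288.502925 = 48.4700

48.4700 N*m


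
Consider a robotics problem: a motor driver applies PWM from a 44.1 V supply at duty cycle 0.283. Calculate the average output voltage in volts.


V_avg = V_supply * D = 44.1*0.283 = 12.4803

12.4803 V


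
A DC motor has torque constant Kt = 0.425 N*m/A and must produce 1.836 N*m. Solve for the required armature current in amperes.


I = tau / Kt = 1.836/0.425 = 4.3200

4.3200 A


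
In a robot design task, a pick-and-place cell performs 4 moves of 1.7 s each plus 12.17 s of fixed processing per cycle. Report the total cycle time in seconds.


T = 4*1.7 + 12.17 = 18.9700

18.9700 s


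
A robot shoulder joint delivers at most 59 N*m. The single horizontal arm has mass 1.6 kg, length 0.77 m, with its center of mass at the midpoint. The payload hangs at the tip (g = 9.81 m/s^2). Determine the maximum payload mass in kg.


tau_arm = m_arm*g*(L/2) = 1.6*9.81*0.77/2 = 6.0430 N*m
tau_payload = tau_max - tau_arm = 59 - 6.0430 = 52.9570
m_payload = tau_payload / (g*L) = 52.9570 / (9.81*0.77) = 7.0107

7.0107 kg


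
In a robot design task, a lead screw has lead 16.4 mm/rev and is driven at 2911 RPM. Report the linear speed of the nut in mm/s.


v = lead * (RPM/60) = 16.4*2911/60 = 795.6733

795.6733 mm/s


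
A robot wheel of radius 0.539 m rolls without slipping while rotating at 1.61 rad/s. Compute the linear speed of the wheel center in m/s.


v = omega * r = 1.61 * 0.539 = 0.8678

0.8678 m/s


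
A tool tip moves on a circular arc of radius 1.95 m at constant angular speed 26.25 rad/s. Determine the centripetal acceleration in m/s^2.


a_c = omega^2 * r = 26.25^2 * 1.95 = 1343.6719

1343.6719 m/s^2


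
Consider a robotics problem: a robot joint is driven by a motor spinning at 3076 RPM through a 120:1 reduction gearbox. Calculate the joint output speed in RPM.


omega_joint = omega_motor / N = 3076 / 120 = 25.6333

25.6333 RPM


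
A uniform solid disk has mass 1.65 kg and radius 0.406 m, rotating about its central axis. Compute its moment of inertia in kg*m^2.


I = (1/2)*m*R^2 = 0.5*1.65*0.406^2 = 0.1360

0.1360 kg*m^2


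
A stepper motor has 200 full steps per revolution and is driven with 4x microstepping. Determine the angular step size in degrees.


step = 360/(200*4) = 360/800 = 0.4500

0.4500 degrees


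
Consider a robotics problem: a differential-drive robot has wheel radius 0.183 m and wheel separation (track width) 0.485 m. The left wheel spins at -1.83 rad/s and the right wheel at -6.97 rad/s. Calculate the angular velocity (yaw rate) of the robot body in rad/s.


omega = r*(wR - wL)/L = 0.183*(-6.97 - (-1.83))/0.485 = -1.9394

-1.9394 rad/s


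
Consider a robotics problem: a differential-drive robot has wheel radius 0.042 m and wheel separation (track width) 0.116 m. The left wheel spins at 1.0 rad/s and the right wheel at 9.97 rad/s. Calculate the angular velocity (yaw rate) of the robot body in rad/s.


omega = r*(wR - wL)/L = 0.042*(9.97 - (1.0))/0.116 = 3.2478

3.2478 rad/s


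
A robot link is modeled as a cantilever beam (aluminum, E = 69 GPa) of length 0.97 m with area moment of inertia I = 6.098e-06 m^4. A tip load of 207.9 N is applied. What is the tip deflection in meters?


delta = F*L^3/(3*E*I) = 207.9*0.97^3/(3*6.900e+10*6.098e-06)
      = 189.7447167/1262286 = 1.5032e-04

1.5032e-04 m


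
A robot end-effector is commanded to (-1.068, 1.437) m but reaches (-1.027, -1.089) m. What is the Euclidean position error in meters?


dx = -1.027 - (-1.068) = 0.0410, dy = -1.089 - (1.437) = -2.5260
err = sqrt(0.001681 + 6.380676) = 2.5263

2.5263 m


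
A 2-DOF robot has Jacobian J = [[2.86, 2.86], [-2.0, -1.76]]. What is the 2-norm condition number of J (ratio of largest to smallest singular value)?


JJ^T eigenvalues: trace(JJ^T) = 23.4568, det(JJ^T) = det(J)^2 = 0.47114496
s_max^2 = (23.4568 + sqrt(548.33688640))/2 = 23.43669713
s_min^2 = (23.4568 - sqrt(548.33688640))/2 = 0.02010287
kappa = s_max/s_min = sqrt(23.43669713/0.02010287) = 34.1444

34.1444


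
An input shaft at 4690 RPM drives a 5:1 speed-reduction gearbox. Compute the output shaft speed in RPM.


omega_out = omega_in / N = 4690 / 5 = 938.0000

938.0000 RPM


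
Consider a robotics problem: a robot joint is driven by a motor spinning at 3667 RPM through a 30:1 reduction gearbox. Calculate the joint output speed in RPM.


omega_joint = omega_motor / N = 3667 / 30 = 122.2333

122.2333 RPM


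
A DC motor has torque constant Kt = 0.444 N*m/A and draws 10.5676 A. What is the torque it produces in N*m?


tau = Kt * I = 0.444*10.5676 = 4.6920

4.6920 N*m


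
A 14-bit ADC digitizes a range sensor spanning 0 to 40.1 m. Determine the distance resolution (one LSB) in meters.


res = range / 2^n = 40.1/2^14 = 40.1/16384 = 0.0024

0.0024 m


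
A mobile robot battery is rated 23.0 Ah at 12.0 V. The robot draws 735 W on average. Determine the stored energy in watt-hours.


E = capacity * V = 23.0*12.0 = 276.0000

276.0000 Wh


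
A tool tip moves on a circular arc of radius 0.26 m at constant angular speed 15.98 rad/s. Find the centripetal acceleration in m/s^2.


a_c = omega^2 * r = 15.98^2 * 0.26 = 66.3937

66.3937 m/s^2


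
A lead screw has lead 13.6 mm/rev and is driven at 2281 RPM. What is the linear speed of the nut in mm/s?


v = lead * (RPM/60) = 13.6*2281/60 = 517.0267

517.0267 mm/s


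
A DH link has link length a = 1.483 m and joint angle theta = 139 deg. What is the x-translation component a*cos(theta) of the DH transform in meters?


a*cos(theta) = 1.483*cos(139 deg) = -1.1192

-1.1192 m


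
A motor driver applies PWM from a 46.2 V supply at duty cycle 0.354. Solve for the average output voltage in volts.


V_avg = V_supply * D = 46.2*0.354 = 16.3548

16.3548 V


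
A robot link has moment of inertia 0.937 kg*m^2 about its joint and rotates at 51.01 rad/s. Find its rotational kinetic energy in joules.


KE = (1/2)*I*omega^2 = 0.5*0.937*51.01^2 = 1219.0464

1219.0464 J


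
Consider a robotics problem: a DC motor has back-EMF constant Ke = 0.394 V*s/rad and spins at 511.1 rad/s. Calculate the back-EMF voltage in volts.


V_emf = Ke * omega = 0.394*511.1 = 201.3734

201.3734 V


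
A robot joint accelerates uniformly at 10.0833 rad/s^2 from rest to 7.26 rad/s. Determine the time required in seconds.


t = delta_omega / alpha = 7.26 / 10.0833 = 0.7200

0.7200 s


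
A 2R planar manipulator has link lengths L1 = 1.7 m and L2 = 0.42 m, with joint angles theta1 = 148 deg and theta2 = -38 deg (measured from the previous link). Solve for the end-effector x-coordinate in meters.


x = L1*cos(th1) + L2*cos(th1+th2) = 1.7*cos(148 deg) + 0.42*cos(110 deg) = -1.5853

-1.5853 m


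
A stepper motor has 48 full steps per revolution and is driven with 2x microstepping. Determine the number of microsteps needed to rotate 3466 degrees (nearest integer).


step_size = 360/(48*2) = 360/96 = 3.750000 deg
n = 3466/(360/96) = 3466*96/360 = 924.2667 -> 924

924 steps


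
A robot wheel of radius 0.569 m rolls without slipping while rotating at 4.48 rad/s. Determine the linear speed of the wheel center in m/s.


v = omega * r = 4.48 * 0.569 = 2.5491

2.5491 m/s


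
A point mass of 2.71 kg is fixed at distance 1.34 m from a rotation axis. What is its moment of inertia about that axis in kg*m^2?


I = m*r^2 = 2.71*1.34^2 = 4.8661

4.8661 kg*m^2


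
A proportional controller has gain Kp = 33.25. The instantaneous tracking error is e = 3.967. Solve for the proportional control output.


u_P = Kp * e = 33.25 * 3.967 = 131.9027

131.9027


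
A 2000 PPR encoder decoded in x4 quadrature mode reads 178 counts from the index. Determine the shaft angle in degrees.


angle = counts * 360 / (PPR*4) = 178 * 360 / 8000 = 8.0100

8.0100 degrees


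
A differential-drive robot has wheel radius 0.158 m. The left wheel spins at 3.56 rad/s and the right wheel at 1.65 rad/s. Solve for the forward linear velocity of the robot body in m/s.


v = r*(wR + wL)/2 = 0.158*(1.65 + 3.56)/2 = 0.4116

0.4116 m/s


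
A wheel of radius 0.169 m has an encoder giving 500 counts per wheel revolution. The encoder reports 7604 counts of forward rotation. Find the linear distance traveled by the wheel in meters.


revs = 7604/500 = 15.208000
d = revs * 2*pi*r = 15.208000 * 2*pi*0.169 = 16.1487

16.1487 m


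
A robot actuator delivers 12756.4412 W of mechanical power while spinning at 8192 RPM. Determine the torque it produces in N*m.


omega = 8192 * 2*pi/60 = 857.864234 rad/s
tau = P / omega = 12756.4412 / 857.864234 = 14.8700

14.8700 N*m


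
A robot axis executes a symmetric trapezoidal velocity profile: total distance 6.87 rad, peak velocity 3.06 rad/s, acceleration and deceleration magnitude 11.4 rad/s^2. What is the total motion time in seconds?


t_acc = v/a = 3.06/11.4 = 0.268421 s
d_acc = v^2/(2a) = 0.410684 rad (each ramp)
d_cruise = 6.87 - 2*0.410684 = 6.048632 rad
t_cruise = 6.048632/3.06 = 1.976677 s
t_total = 2*0.268421 + 1.976677 = 2.5135

2.5135 s


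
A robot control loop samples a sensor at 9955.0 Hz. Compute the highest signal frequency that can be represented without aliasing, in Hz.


f_max = f_s/2 = 9955.0/2 = 4977.5000

4977.5000 Hz


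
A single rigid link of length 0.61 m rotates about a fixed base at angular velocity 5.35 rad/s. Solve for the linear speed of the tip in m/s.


v = L*omega = 0.61 * 5.35 = 3.2635

3.2635 m/s


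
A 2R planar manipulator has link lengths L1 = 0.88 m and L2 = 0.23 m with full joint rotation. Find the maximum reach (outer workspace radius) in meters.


r_max = L1 + L2 = 0.88 + 0.23 = 1.1100

1.1100 m


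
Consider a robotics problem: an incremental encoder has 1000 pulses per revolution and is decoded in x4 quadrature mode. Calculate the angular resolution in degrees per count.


resolution = 360 / (PPR * 4) = 360 / 4000 = 0.0900

0.0900 degrees


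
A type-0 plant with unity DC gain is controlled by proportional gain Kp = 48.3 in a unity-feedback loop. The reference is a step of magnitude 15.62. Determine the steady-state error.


e_ss = R/(1 + Kp) = 15.62/(1 + 48.3) = 15.62/49.3000 = 0.3168

0.3168


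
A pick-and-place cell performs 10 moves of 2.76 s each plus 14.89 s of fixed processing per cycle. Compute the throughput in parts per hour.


T_cycle = 10*2.76 + 14.89 = 42.4900 s
rate = 3600/T = 84.7258

84.7258 parts/hour


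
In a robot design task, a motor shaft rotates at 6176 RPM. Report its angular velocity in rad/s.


omega = 6176 * 2*pi/60 = 646.7492

646.7492 rad/s


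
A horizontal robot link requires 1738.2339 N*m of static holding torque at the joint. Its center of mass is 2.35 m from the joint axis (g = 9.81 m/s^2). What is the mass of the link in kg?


m = tau / (g*L) = 1738.2339 / (9.81 * 2.35) = 75.4000

75.4000 kg


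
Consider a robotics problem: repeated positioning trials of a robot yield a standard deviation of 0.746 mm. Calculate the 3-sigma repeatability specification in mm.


repeatability = 3*sigma = 3*0.746 = 2.2380

2.2380 mm


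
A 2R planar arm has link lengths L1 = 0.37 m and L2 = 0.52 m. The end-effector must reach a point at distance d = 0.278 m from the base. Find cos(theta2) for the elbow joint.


cos(th2) = (d^2 - L1^2 - L2^2)/(2*L1*L2) = (0.278^2 - 0.37^2 - 0.52^2)/(2*0.37*0.52) = -0.8576

-0.8576


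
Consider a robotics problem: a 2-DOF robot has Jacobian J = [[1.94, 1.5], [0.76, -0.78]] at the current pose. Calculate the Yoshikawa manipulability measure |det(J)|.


det(J) = 1.94*-0.78 - (1.5)*(0.76) = -2.6532
|det(J)| = 2.6532

2.6532


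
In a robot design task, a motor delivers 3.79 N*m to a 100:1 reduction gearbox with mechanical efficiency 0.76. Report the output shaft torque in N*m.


tau_out = tau_in * N * eta = 3.79 * 100 * 0.76 = 288.0400

288.0400 N*m


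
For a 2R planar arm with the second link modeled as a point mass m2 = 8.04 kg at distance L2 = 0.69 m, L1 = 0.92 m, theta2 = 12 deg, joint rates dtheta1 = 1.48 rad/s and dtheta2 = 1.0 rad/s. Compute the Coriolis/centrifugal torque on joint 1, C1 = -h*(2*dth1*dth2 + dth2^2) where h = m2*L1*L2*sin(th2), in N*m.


h = m2*L1*L2*sin(th2) = 8.04*0.92*0.69*sin(12 deg) = 1.061138
C1 = -h*(2*1.48*1.0 + 1.0^2) = -1.061138*3.9600 = -4.2021

-4.2021 N*m


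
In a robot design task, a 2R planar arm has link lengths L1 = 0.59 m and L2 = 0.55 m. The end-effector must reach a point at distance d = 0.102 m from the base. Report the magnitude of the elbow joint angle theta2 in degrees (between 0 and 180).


cos(th2) = (d^2 - L1^2 - L2^2)/(2*L1*L2) = (0.102^2 - 0.59^2 - 0.55^2)/(2*0.59*0.55) = -0.98643451
th2 = acos(-0.98643451) = 170.5518 deg

170.5518 degrees


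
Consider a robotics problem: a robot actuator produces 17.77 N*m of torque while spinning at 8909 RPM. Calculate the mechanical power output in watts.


omega = 8909 * 2*pi/60 = 932.948298 rad/s
P = tau * omega = 17.77 * 932.948298 = 16578.4913

16578.4913 W


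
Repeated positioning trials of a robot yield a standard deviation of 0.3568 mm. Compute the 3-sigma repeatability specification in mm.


repeatability = 3*sigma = 3*0.3568 = 1.0704

1.0704 mm


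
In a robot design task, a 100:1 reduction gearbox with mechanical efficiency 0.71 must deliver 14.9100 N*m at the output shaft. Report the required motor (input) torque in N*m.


tau_in = tau_out / (N * eta) = 14.9100 / (100 * 0.71) = 0.2100

0.2100 N*m


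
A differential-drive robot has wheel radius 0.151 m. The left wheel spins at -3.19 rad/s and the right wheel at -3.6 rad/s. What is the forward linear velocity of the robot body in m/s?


v = r*(wR + wL)/2 = 0.151*(-3.6 + -3.19)/2 = -0.5126

-0.5126 m/s


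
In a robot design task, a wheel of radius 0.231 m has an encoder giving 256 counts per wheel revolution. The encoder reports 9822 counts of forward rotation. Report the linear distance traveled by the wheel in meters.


revs = 9822/256 = 38.367188
d = revs * 2*pi*r = 38.367188 * 2*pi*0.231 = 55.6867

55.6867 m


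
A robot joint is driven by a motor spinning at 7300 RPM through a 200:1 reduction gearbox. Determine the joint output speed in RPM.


omega_joint = omega_motor / N = 7300 / 200 = 36.5000

36.5000 RPM


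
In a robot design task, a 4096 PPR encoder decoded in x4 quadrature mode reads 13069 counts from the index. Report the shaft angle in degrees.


angle = counts * 360 / (PPR*4) = 13069 * 360 / 16384 = 287.1606

287.1606 degrees


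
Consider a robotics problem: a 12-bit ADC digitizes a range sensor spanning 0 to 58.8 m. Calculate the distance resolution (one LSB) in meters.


res = range / 2^n = 58.8/2^12 = 58.8/4096 = 0.0144

0.0144 m


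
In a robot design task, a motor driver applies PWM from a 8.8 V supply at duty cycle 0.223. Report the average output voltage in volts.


V_avg = V_supply * D = 8.8*0.223 = 1.9624

1.9624 V


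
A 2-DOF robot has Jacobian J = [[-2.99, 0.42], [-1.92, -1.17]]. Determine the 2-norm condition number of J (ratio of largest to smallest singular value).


JJ^T eigenvalues: trace(JJ^T) = 14.1718, det(JJ^T) = det(J)^2 = 18.53044209
s_max^2 = (14.1718 + sqrt(126.71814688))/2 = 12.71435776
s_min^2 = (14.1718 - sqrt(126.71814688))/2 = 1.45744224
kappa = s_max/s_min = sqrt(12.71435776/1.45744224) = 2.9536

2.9536


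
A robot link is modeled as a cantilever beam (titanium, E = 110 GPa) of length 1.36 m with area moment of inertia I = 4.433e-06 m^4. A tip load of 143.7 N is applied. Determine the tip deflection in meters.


delta = F*L^3/(3*E*I) = 143.7*1.36^3/(3*1.100e+11*4.433e-06)
      = 361.4710272/1462890 = 2.4709e-04

2.4709e-04 m


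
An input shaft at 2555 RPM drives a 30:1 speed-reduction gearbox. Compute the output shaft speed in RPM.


omega_out = omega_in / N = 2555 / 30 = 85.1667

85.1667 RPM


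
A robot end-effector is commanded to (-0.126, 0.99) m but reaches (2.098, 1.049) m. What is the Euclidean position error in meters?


dx = 2.098 - (-0.126) = 2.2240, dy = 1.049 - (0.99) = 0.0590
err = sqrt(4.946176 + 0.003481) = 2.2248

2.2248 m


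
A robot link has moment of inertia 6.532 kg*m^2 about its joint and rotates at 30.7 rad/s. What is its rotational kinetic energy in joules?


KE = (1/2)*I*omega^2 = 0.5*6.532*30.7^2 = 3078.1723

3078.1723 J


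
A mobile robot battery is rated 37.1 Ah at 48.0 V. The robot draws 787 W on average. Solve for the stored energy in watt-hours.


E = capacity * V = 37.1*48.0 = 1780.8000

1780.8000 Wh


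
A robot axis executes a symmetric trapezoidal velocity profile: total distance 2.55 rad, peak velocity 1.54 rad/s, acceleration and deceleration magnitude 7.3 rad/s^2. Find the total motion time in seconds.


t_acc = v/a = 1.54/7.3 = 0.210959 s
d_acc = v^2/(2a) = 0.162438 rad (each ramp)
d_cruise = 2.55 - 2*0.162438 = 2.225124 rad
t_cruise = 2.225124/1.54 = 1.444886 s
t_total = 2*0.210959 + 1.444886 = 1.8668

1.8668 s


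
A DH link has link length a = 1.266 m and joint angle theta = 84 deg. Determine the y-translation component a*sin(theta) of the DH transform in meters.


a*sin(theta) = 1.266*sin(84 deg) = 1.2591

1.2591 m


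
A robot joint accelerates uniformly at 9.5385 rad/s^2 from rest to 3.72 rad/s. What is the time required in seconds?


t = delta_omega / alpha = 3.72 / 9.5385 = 0.3900

0.3900 s


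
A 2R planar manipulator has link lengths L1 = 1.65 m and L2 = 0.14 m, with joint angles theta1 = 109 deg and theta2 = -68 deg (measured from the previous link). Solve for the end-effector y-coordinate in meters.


y = L1*sin(th1) + L2*sin(th1+th2) = 1.65*sin(109 deg) + 0.14*sin(41 deg) = 1.6520

1.6520 m


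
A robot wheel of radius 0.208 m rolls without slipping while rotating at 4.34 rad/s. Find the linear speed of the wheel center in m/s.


v = omega * r = 4.34 * 0.208 = 0.9027

0.9027 m/s


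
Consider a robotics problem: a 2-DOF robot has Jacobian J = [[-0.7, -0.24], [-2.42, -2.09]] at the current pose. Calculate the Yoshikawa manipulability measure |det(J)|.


det(J) = -0.7*-2.09 - (-0.24)*(-2.42) = 0.8822
|det(J)| = 0.8822

0.8822


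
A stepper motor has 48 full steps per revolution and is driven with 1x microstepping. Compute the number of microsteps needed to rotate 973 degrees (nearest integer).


step_size = 360/(48*1) = 360/48 = 7.500000 deg
n = 973/(360/48) = 973*48/360 = 129.7333 -> 130

130 steps


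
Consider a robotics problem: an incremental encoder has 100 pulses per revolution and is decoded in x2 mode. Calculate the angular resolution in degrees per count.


resolution = 360 / (PPR * 2) = 360 / 200 = 1.8000

1.8000 degrees


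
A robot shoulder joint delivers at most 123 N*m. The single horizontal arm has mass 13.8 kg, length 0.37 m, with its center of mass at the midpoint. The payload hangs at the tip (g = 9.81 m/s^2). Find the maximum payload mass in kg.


tau_arm = m_arm*g*(L/2) = 13.8*9.81*0.37/2 = 25.0449 N*m
tau_payload = tau_max - tau_arm = 123 - 25.0449 = 97.9551
m_payload = tau_payload / (g*L) = 97.9551 / (9.81*0.37) = 26.9871

26.9871 kg


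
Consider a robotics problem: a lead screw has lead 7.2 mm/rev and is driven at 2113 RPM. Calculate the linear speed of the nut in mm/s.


v = lead * (RPM/60) = 7.2*2113/60 = 253.5600

253.5600 mm/s


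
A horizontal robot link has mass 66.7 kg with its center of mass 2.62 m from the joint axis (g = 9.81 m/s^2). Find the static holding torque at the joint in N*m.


tau = m*g*L = 66.7 * 9.81 * 2.62 = 1714.3367

1714.3367 N*m


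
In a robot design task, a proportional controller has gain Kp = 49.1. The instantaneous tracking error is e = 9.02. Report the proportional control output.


u_P = Kp * e = 49.1 * 9.02 = 442.8820

442.8820


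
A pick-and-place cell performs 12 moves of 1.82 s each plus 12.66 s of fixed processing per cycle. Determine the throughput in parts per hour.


T_cycle = 12*1.82 + 12.66 = 34.5000 s
rate = 3600/T = 104.3478

104.3478 parts/hour


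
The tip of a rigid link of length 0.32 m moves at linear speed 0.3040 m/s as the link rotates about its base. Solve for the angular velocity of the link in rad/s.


omega = v / L = 0.3040 / 0.32 = 0.9500

0.9500 rad/s


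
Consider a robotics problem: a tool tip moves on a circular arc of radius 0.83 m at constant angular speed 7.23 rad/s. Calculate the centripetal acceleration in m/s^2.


a_c = omega^2 * r = 7.23^2 * 0.83 = 43.3865

43.3865 m/s^2


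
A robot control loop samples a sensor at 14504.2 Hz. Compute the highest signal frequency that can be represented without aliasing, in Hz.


f_max = f_s/2 = 14504.2/2 = 7252.1000

7252.1000 Hz


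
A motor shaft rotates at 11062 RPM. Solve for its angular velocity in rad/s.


omega = 11062 * 2*pi/60 = 1158.4099

1158.4099 rad/s


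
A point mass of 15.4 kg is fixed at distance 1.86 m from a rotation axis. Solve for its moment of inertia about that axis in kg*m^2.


I = m*r^2 = 15.4*1.86^2 = 53.2778

53.2778 kg*m^2


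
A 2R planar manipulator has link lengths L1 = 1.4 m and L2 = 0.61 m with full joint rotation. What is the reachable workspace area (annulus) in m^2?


r_max = L1 + L2 = 2.0100, r_min = |L1 - L2| = 0.7900
A = pi*(r_max^2 - r_min^2) = pi*(4.0401 - 0.6241) = 10.7317

10.7317 m^2


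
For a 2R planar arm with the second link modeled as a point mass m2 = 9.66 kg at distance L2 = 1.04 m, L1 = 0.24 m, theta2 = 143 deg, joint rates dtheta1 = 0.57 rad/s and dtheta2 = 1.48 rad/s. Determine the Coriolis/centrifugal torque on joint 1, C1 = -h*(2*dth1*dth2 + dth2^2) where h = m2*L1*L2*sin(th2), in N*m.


h = m2*L1*L2*sin(th2) = 9.66*0.24*1.04*sin(143 deg) = 1.451058
C1 = -h*(2*0.57*1.48 + 1.48^2) = -1.451058*3.8776 = -5.6266

-5.6266 N*m


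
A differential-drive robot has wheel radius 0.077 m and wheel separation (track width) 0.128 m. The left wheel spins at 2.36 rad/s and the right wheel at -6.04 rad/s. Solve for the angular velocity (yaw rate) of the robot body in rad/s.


omega = r*(wR - wL)/L = 0.077*(-6.04 - (2.36))/0.128 = -5.0531

-5.0531 rad/s


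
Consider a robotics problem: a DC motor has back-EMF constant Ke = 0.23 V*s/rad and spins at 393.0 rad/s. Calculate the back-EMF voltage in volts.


V_emf = Ke * omega = 0.23*393.0 = 90.3900

90.3900 V


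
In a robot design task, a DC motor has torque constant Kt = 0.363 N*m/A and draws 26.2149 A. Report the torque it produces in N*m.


tau = Kt * I = 0.363*26.2149 = 9.5160

9.5160 N*m


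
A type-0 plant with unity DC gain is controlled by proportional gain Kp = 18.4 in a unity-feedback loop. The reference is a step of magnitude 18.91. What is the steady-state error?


e_ss = R/(1 + Kp) = 18.91/(1 + 18.4) = 18.91/19.4000 = 0.9747

0.9747


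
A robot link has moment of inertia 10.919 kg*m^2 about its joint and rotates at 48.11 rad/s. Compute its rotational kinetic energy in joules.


KE = (1/2)*I*omega^2 = 0.5*10.919*48.11^2 = 12636.4064

12636.4064 J


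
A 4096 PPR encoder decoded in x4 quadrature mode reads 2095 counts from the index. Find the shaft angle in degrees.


angle = counts * 360 / (PPR*4) = 2095 * 360 / 16384 = 46.0327

46.0327 degrees


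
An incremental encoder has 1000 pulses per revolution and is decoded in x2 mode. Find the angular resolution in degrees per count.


resolution = 360 / (PPR * 2) = 360 / 2000 = 0.1800

0.1800 degrees


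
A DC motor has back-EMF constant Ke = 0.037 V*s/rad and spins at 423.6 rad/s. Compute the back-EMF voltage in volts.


V_emf = Ke * omega = 0.037*423.6 = 15.6732

15.6732 V


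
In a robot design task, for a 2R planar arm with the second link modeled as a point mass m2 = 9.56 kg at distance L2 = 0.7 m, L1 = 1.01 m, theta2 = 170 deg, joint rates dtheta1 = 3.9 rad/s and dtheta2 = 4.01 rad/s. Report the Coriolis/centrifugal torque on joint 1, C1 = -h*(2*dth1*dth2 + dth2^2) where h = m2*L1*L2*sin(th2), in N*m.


h = m2*L1*L2*sin(th2) = 9.56*1.01*0.7*sin(170 deg) = 1.173674
C1 = -h*(2*3.9*4.01 + 4.01^2) = -1.173674*47.3581 = -55.5830

-55.5830 N*m


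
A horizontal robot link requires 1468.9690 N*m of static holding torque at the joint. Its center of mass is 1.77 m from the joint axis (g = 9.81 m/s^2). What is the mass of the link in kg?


m = tau / (g*L) = 1468.9690 / (9.81 * 1.77) = 84.6000

84.6000 kg


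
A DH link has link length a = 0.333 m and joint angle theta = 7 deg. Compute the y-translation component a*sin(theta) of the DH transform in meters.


a*sin(theta) = 0.333*sin(7 deg) = 0.0406

0.0406 m


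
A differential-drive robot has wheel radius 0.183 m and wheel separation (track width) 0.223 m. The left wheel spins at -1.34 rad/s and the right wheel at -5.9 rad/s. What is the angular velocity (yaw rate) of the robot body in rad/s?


omega = r*(wR - wL)/L = 0.183*(-5.9 - (-1.34))/0.223 = -3.7421

-3.7421 rad/s


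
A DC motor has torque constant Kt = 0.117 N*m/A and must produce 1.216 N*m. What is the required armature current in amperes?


I = tau / Kt = 1.216/0.117 = 10.3932

10.3932 A


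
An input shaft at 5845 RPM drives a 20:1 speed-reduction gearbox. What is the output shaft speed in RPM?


omega_out = omega_in / N = 5845 / 20 = 292.2500

292.2500 RPM


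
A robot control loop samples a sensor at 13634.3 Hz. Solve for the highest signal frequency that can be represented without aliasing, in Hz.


f_max = f_s/2 = 13634.3/2 = 6817.1500

6817.1500 Hz


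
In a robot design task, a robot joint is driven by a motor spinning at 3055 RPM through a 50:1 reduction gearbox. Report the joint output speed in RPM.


omega_joint = omega_motor / N = 3055 / 50 = 61.1000

61.1000 RPM


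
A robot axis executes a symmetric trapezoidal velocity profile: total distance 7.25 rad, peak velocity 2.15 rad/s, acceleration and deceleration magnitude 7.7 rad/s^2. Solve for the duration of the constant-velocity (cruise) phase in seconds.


t_acc = v/a = 0.279221 s, d_acc = v^2/(2a) = 0.300162 rad each
d_cruise = 7.25 - 2*0.300162 = 6.649676 rad
t_cruise = d_cruise/v = 6.649676/2.15 = 3.0929

3.0929 s


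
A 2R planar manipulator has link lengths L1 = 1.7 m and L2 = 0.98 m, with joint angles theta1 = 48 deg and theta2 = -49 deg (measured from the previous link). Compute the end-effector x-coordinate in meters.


x = L1*cos(th1) + L2*cos(th1+th2) = 1.7*cos(48 deg) + 0.98*cos(-1 deg) = 2.1174

2.1174 m


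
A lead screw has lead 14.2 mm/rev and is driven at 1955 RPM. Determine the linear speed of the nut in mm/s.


v = lead * (RPM/60) = 14.2*1955/60 = 462.6833

462.6833 mm/s


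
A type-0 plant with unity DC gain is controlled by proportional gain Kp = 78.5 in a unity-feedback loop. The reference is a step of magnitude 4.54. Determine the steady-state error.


e_ss = R/(1 + Kp) = 4.54/(1 + 78.5) = 4.54/79.5000 = 0.0571

0.0571


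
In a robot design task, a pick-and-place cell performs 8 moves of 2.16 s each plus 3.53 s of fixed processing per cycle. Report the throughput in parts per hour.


T_cycle = 8*2.16 + 3.53 = 20.8100 s
rate = 3600/T = 172.9938

172.9938 parts/hour


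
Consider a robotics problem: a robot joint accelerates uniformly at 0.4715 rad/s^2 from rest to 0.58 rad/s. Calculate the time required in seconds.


t = delta_omega / alpha = 0.58 / 0.4715 = 1.2301

1.2301 s


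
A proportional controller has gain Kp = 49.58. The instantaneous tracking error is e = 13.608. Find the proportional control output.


u_P = Kp * e = 49.58 * 13.608 = 674.6846

674.6846


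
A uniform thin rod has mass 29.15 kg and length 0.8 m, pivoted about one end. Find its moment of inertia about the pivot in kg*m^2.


I = (1/3)*m*L^2 = (1/3)*29.15*0.8^2 = 6.2187

6.2187 kg*m^2


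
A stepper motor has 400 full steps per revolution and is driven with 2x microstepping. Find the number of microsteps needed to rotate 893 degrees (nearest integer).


step_size = 360/(400*2) = 360/800 = 0.450000 deg
n = 893/(360/800) = 893*800/360 = 1984.4444 -> 1984

1984 steps


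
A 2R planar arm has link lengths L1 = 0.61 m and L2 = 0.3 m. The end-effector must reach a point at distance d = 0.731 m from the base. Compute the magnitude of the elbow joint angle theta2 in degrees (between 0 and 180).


cos(th2) = (d^2 - L1^2 - L2^2)/(2*L1*L2) = (0.731^2 - 0.61^2 - 0.3^2)/(2*0.61*0.3) = 0.19743443
th2 = acos(0.19743443) = 78.6130 deg

78.6130 degrees


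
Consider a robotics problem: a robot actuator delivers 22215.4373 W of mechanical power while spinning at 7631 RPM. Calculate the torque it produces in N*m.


omega = 7631 * 2*pi/60 = 799.116451 rad/s
tau = P / omega = 22215.4373 / 799.116451 = 27.8000

27.8000 N*m


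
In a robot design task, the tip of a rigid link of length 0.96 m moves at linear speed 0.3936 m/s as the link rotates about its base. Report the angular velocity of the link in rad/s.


omega = v / L = 0.3936 / 0.96 = 0.4100

0.4100 rad/s


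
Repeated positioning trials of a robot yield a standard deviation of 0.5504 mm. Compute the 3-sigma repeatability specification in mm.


repeatability = 3*sigma = 3*0.5504 = 1.6512

1.6512 mm


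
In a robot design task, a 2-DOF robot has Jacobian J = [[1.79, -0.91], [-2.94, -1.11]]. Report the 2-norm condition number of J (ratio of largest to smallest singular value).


JJ^T eigenvalues: trace(JJ^T) = 13.9079, det(JJ^T) = det(J)^2 = 21.73704129
s_max^2 = (13.9079 + sqrt(106.48151725))/2 = 12.11344409
s_min^2 = (13.9079 - sqrt(106.48151725))/2 = 1.79445591
kappa = s_max/s_min = sqrt(12.11344409/1.79445591) = 2.5982

2.5982


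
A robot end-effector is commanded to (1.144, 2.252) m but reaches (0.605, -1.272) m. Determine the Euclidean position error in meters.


dx = 0.605 - (1.144) = -0.5390, dy = -1.272 - (2.252) = -3.5240
err = sqrt(0.290521 + 12.418576) = 3.5650

3.5650 m


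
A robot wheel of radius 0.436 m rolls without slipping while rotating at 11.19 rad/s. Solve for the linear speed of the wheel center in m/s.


v = omega * r = 11.19 * 0.436 = 4.8788

4.8788 m/s


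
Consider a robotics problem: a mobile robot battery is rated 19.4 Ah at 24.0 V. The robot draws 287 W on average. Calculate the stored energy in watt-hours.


E = capacity * V = 19.4*24.0 = 465.6000

465.6000 Wh


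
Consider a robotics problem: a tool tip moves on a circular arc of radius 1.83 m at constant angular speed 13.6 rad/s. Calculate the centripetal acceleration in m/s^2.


a_c = omega^2 * r = 13.6^2 * 1.83 = 338.4768

338.4768 m/s^2


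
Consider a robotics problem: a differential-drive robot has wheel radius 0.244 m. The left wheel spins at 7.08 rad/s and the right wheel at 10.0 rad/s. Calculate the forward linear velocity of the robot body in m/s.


v = r*(wR + wL)/2 = 0.244*(10.0 + 7.08)/2 = 2.0838

2.0838 m/s


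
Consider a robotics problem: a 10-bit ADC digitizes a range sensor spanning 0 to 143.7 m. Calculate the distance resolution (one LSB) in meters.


res = range / 2^n = 143.7/2^10 = 143.7/1024 = 0.1403

0.1403 m


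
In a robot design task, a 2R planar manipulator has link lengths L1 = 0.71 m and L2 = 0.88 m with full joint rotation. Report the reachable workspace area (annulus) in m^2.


r_max = L1 + L2 = 1.5900, r_min = |L1 - L2| = 0.1700
A = pi*(r_max^2 - r_min^2) = pi*(2.5281 - 0.0289) = 7.8515

7.8515 m^2


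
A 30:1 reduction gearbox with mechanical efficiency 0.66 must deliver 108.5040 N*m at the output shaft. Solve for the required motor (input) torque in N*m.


tau_in = tau_out / (N * eta) = 108.5040 / (30 * 0.66) = 5.4800

5.4800 N*m


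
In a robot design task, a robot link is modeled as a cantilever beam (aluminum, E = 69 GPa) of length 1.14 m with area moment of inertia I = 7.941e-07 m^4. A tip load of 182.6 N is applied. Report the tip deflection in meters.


delta = F*L^3/(3*E*I) = 182.6*1.14^3/(3*6.900e+10*7.941e-07)
      = 270.5299344/164378.7 = 0.0016

0.0016 m


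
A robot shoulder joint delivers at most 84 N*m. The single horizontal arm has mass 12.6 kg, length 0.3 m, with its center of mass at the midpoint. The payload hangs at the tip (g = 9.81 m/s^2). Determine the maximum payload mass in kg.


tau_arm = m_arm*g*(L/2) = 12.6*9.81*0.3/2 = 18.5409 N*m
tau_payload = tau_max - tau_arm = 84 - 18.5409 = 65.4591
m_payload = tau_payload / (g*L) = 65.4591 / (9.81*0.3) = 22.2423

22.2423 kg


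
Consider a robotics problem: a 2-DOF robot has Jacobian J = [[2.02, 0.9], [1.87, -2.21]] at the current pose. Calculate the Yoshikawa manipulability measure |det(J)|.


det(J) = 2.02*-2.21 - (0.9)*(1.87) = -6.1472
|det(J)| = 6.1472

6.1472


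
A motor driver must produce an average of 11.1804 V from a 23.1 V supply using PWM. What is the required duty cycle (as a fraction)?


D = V_avg/V_supply = 11.1804/23.1 = 0.4840

0.4840


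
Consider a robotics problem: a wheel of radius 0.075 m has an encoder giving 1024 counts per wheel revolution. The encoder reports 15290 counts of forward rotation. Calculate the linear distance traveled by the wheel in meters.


revs = 15290/1024 = 14.931641
d = revs * 2*pi*r = 14.931641 * 2*pi*0.075 = 7.0364

7.0364 m


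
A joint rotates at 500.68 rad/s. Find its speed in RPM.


RPM = 500.68 * 60/(2*pi) = 4781.1418

4781.1418 RPM


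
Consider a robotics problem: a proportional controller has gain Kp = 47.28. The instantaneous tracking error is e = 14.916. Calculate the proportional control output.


u_P = Kp * e = 47.28 * 14.916 = 705.2285

705.2285


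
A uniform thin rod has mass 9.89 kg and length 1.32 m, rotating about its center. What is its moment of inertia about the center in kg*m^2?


I = (1/12)*m*L^2 = (1/12)*9.89*1.32^2 = 1.4360

1.4360 kg*m^2


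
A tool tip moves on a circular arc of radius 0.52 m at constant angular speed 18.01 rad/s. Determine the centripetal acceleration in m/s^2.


a_c = omega^2 * r = 18.01^2 * 0.52 = 168.6673

168.6673 m/s^2


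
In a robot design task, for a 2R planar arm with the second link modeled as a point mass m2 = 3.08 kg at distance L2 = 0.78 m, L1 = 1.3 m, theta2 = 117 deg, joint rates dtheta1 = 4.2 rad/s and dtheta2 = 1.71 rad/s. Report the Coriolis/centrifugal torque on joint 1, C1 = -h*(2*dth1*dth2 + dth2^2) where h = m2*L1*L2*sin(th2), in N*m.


h = m2*L1*L2*sin(th2) = 3.08*1.3*0.78*sin(117 deg) = 2.782720
C1 = -h*(2*4.2*1.71 + 1.71^2) = -2.782720*17.2881 = -48.1079

-48.1079 N*m


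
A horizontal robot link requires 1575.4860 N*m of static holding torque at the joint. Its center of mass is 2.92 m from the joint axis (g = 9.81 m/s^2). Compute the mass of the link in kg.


m = tau / (g*L) = 1575.4860 / (9.81 * 2.92) = 55.0000

55.0000 kg


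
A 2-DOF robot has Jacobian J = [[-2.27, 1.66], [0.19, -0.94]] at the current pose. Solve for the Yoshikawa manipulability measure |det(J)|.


det(J) = -2.27*-0.94 - (1.66)*(0.19) = 1.8184
|det(J)| = 1.8184

1.8184


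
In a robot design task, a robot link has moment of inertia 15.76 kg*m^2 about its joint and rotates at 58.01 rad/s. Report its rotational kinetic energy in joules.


KE = (1/2)*I*omega^2 = 0.5*15.76*58.01^2 = 26517.4616

26517.4616 J


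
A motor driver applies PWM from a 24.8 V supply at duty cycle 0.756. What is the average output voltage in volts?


V_avg = V_supply * D = 24.8*0.756 = 18.7488

18.7488 V


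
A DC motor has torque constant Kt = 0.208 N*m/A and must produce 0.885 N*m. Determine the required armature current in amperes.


I = tau / Kt = 0.885/0.208 = 4.2548

4.2548 A


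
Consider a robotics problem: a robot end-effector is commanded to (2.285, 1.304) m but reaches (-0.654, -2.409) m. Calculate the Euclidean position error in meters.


dx = -0.654 - (2.285) = -2.9390, dy = -2.409 - (1.304) = -3.7130
err = sqrt(8.637721 + 13.786369) = 4.7354

4.7354 m


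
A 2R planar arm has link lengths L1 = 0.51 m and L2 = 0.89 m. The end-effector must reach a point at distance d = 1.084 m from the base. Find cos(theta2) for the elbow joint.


cos(th2) = (d^2 - L1^2 - L2^2)/(2*L1*L2) = (1.084^2 - 0.51^2 - 0.89^2)/(2*0.51*0.89) = 0.1353

0.1353


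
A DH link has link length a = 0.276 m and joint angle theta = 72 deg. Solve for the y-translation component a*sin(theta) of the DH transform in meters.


a*sin(theta) = 0.276*sin(72 deg) = 0.2625

0.2625 m


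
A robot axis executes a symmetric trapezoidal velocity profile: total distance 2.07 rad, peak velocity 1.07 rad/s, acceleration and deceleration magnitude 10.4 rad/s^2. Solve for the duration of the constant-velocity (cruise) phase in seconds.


t_acc = v/a = 0.102885 s, d_acc = v^2/(2a) = 0.055043 rad each
d_cruise = 2.07 - 2*0.055043 = 1.959914 rad
t_cruise = d_cruise/v = 1.959914/1.07 = 1.8317

1.8317 s


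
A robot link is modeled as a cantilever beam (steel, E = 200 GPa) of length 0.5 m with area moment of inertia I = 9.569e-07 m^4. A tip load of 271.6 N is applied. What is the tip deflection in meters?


delta = F*L^3/(3*E*I) = 271.6*0.5^3/(3*2.000e+11*9.569e-07)
      = 33.95/574140 = 5.9132e-05

5.9132e-05 m


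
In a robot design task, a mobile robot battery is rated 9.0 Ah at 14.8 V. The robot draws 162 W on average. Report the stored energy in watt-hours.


E = capacity * V = 9.0*14.8 = 133.2000

133.2000 Wh


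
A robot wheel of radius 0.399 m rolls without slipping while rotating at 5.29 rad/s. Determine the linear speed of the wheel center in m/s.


v = omega * r = 5.29 * 0.399 = 2.1107

2.1107 m/s


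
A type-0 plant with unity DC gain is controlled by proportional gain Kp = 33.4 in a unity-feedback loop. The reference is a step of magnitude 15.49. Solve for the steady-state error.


e_ss = R/(1 + Kp) = 15.49/(1 + 33.4) = 15.49/34.4000 = 0.4503

0.4503


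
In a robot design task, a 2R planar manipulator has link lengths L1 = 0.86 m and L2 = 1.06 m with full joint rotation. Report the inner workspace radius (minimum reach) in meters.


r_min = |L1 - L2| = |0.86 - 1.06| = 0.2000

0.2000 m


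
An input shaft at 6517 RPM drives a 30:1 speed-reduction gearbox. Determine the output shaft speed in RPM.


omega_out = omega_in / N = 6517 / 30 = 217.2333

217.2333 RPM


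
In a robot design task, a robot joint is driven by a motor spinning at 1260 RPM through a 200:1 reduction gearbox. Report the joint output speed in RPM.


omega_joint = omega_motor / N = 1260 / 200 = 6.3000

6.3000 RPM


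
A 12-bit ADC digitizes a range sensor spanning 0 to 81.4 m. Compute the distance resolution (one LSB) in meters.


res = range / 2^n = 81.4/2^12 = 81.4/4096 = 0.0199

0.0199 m


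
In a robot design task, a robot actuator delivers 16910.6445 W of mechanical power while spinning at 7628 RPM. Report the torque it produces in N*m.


omega = 7628 * 2*pi/60 = 798.802292 rad/s
tau = P / omega = 16910.6445 / 798.802292 = 21.1700

21.1700 N*m
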